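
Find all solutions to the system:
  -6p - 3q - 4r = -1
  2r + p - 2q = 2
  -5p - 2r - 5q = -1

no solution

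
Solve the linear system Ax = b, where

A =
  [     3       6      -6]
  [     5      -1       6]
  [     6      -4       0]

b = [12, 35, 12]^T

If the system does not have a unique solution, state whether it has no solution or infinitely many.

Row-reduce the augmented matrix:
R1 ← R1 / (3).
R2 ← R2 − 5·R1.
R3 ← R3 − 6·R1.
R2 ← R2 / (-11).
R1 ← R1 − 2·R2.
R3 ← R3 + 16·R2.
R3 ← R3 / (-124/11).
R1 ← R1 − 10/11·R3.
R2 ← R2 + 16/11·R3.
Reading off the reduced rows gives x_1 = 4, x_2 = 3, x_3 = 3.

x_1 = 4, x_2 = 3, x_3 = 3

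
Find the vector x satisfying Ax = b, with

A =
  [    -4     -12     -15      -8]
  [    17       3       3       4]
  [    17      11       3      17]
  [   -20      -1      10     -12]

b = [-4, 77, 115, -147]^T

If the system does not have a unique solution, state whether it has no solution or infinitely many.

Row-reduce the augmented matrix:
R1 ← R1 / (-4).
R2 ← R2 − 17·R1.
R3 ← R3 − 17·R1.
R4 ← R4 + 20·R1.
R2 ← R2 / (-48).
R1 ← R1 − 3·R2.
R3 ← R3 + 40·R2.
R4 ← R4 − 59·R2.
R3 ← R3 / (-81/8).
R1 ← R1 + 3/64·R3.
R2 ← R2 − 81/64·R3.
R4 ← R4 − 661/64·R3.
R4 ← R4 / (-463/648).
R1 ← R1 − 19/216·R4.
R2 ← R2 − 13/8·R4.
R3 ← R3 + 64/81·R4.
Reading off the reduced rows gives x_1 = 4, x_2 = -5, x_3 = 0, x_4 = 6.

x_1 = 4, x_2 = -5, x_3 = 0, x_4 = 6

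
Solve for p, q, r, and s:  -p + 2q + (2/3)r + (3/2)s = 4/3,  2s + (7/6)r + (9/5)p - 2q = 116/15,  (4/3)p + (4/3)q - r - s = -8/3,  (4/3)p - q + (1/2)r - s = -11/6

p = 1/2, q = -1, r = -1, s = 3

Row-reduce the augmented matrix:
R1 ← R1 / (-1).
R2 ← R2 − 9/5·R1.
R3 ← R3 − 4/3·R1.
R4 ← R4 − 4/3·R1.
R2 ← R2 / (8/5).
R1 ← R1 + 2·R2.
R3 ← R3 − 4·R2.
R4 ← R4 − 5/3·R2.
R3 ← R3 / (-217/36).
R1 ← R1 − 55/24·R3.
R2 ← R2 − 71/48·R3.
R4 ← R4 + 155/144·R3.
R4 ← R4 / (-83/42).
R1 ← R1 − 125/434·R4.
R2 ← R2 − 65/217·R4.
R3 ← R3 − 387/217·R4.
Reading off the reduced rows gives p = 1/2, q = -1, r = -1, s = 3.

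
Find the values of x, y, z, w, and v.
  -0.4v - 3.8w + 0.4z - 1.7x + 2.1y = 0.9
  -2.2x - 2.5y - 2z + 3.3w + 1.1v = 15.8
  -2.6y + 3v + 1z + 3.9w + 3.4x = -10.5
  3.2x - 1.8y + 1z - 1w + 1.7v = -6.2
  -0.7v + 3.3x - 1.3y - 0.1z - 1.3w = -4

Row-reduce the augmented matrix:
R1 ← R1 / (-17/10).
R2 ← R2 + 11/5·R1.
R3 ← R3 − 17/5·R1.
R4 ← R4 − 16/5·R1.
R5 ← R5 − 33/10·R1.
R2 ← R2 / (-887/170).
R1 ← R1 + 21/17·R2.
R3 ← R3 − 8/5·R2.
R4 ← R4 − 183/85·R2.
R5 ← R5 − 236/85·R2.
R3 ← R3 / (4559/4435).
R1 ← R1 − 320/887·R3.
R2 ← R2 − 428/887·R3.
R4 ← R4 − 3167/4435·R3.
R5 ← R5 + 5883/8870·R3.
R4 ← R4 / (-179733/45590).
R1 ← R1 − 3209/4559·R4.
R2 ← R2 + 4655/4559·R4.
R3 ← R3 + 10467/9118·R4.
R5 ← R5 + 92365/18236·R4.
R5 ← R5 / (5232839/3594660).
R1 ← R1 + 204896/179733·R5.
R2 ← R2 + 271156/179733·R5.
R3 ← R3 − 323273/119822·R5.
R4 ← R4 − 11777/179733·R5.
Reading off the reduced rows gives x = -4, y = -5, z = 0, w = -1, v = -2.

x = -4, y = -5, z = 0, w = -1, v = -2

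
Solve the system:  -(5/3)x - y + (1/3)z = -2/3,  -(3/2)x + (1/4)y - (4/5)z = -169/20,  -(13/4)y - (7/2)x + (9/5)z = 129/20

infinitely many solutions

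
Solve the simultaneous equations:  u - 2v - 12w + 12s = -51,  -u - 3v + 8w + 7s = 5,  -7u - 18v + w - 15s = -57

Row-reduce:
R2 ← R2 + 1·R1.
R3 ← R3 + 7·R1.
R2 ← R2 / (-5).
R1 ← R1 + 2·R2.
R3 ← R3 + 32·R2.
R3 ← R3 / (-287/5).
R1 ← R1 + 52/5·R3.
R2 ← R2 − 4/5·R3.
Rank is 3 with 4 unknowns, leaving s free.

infinitely many solutions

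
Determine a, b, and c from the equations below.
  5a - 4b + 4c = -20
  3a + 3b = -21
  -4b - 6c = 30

Row-reduce the augmented matrix:
R1 ← R1 / (5).
R2 ← R2 − 3·R1.
R2 ← R2 / (27/5).
R1 ← R1 + 4/5·R2.
R3 ← R3 + 4·R2.
R3 ← R3 / (-70/9).
R1 ← R1 − 4/9·R3.
R2 ← R2 + 4/9·R3.
Reading off the reduced rows gives a = -4, b = -3, c = -3.

a = -4, b = -3, c = -3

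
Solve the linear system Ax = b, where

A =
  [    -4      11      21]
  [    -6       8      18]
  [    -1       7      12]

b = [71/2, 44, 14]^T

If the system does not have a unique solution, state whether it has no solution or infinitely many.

Row-reduce:
R1 ← R1 / (-4).
R2 ← R2 + 6·R1.
R3 ← R3 + 1·R1.
R2 ← R2 / (-17/2).
R1 ← R1 + 11/4·R2.
R3 ← R3 − 17/4·R2.
Row 3 reduces to 0 = 1/2, a contradiction. The system is inconsistent.

no solution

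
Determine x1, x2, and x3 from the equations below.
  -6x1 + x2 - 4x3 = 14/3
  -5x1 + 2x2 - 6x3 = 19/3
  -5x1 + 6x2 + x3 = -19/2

Row-reduce the augmented matrix:
R1 ← R1 / (-6).
R2 ← R2 + 5·R1.
R3 ← R3 + 5·R1.
R2 ← R2 / (7/6).
R1 ← R1 + 1/6·R2.
R3 ← R3 − 31/6·R2.
R3 ← R3 / (113/7).
R1 ← R1 − 2/7·R3.
R2 ← R2 + 16/7·R3.
Reading off the reduced rows gives x1 = 0, x2 = -4/3, x3 = -3/2.

x1 = 0, x2 = -4/3, x3 = -3/2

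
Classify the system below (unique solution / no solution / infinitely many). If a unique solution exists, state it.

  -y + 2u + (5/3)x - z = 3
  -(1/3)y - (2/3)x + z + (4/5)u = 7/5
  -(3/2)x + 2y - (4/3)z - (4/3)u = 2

Row-reduce:
R1 ← R1 / (5/3).
R2 ← R2 + 2/3·R1.
R3 ← R3 + 3/2·R1.
R2 ← R2 / (-11/15).
R1 ← R1 + 3/5·R2.
R3 ← R3 − 11/10·R2.
R3 ← R3 / (-4/3).
R1 ← R1 + 12/11·R3.
R2 ← R2 + 9/11·R3.
Rank is 3 with 4 unknowns, leaving u free.

infinitely many solutions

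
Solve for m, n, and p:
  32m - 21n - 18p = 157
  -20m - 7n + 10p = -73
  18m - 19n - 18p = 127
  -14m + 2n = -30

m = 2, n = -1, p = -4

Row-reduce the augmented matrix:
R1 ← R1 / (32).
R2 ← R2 + 20·R1.
R3 ← R3 − 18·R1.
R4 ← R4 + 14·R1.
R2 ← R2 / (-161/8).
R1 ← R1 + 21/32·R2.
R3 ← R3 + 115/16·R2.
R4 ← R4 + 115/16·R2.
R3 ← R3 / (-52/7).
R1 ← R1 + 12/23·R3.
R2 ← R2 − 10/161·R3.
R4 ← R4 + 52/7·R3.
R4 reduces to 0 = 0, so the extra equation is consistent.
Reading off the reduced rows gives m = 2, n = -1, p = -4.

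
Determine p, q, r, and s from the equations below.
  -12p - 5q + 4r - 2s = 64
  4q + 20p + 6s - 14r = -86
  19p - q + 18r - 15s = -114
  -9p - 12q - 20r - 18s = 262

Row-reduce the augmented matrix:
R1 ← R1 / (-12).
R2 ← R2 − 20·R1.
R3 ← R3 − 19·R1.
R4 ← R4 + 9·R1.
R2 ← R2 / (-13/3).
R1 ← R1 − 5/12·R2.
R3 ← R3 + 107/12·R2.
R4 ← R4 + 33/4·R2.
R3 ← R3 / (1025/26).
R1 ← R1 + 27/26·R3.
R2 ← R2 − 22/13·R3.
R4 ← R4 + 235/26·R3.
R4 ← R4 / (-27).
R1 ← R1 + 1/5·R4.
R2 ← R2 − 2/5·R4.
R3 ← R3 + 3/5·R4.
Reading off the reduced rows gives p = -6, q = 0, r = -5, s = -6.

p = -6, q = 0, r = -5, s = -6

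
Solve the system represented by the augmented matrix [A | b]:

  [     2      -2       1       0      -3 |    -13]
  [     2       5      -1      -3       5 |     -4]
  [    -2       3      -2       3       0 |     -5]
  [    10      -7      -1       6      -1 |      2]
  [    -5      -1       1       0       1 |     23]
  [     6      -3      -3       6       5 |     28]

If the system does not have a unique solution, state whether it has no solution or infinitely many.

Row-reduce the augmented matrix:
R1 ← R1 / (2).
R2 ← R2 − 2·R1.
R3 ← R3 + 2·R1.
R4 ← R4 − 10·R1.
R5 ← R5 + 5·R1.
R6 ← R6 − 6·R1.
R2 ← R2 / (7).
R1 ← R1 + 1·R2.
R3 ← R3 − 1·R2.
R4 ← R4 − 3·R2.
R5 ← R5 + 6·R2.
R6 ← R6 − 3·R2.
R3 ← R3 / (-5/7).
R1 ← R1 − 3/14·R3.
R2 ← R2 + 2/7·R3.
R4 ← R4 + 36/7·R3.
R5 ← R5 − 25/14·R3.
R6 ← R6 + 36/7·R3.
R4 ← R4 / (-87/5).
R1 ← R1 − 3/5·R4.
R2 ← R2 + 9/5·R4.
R3 ← R3 + 24/5·R4.
R5 ← R5 − 6·R4.
R6 ← R6 + 87/5·R4.
R5 ← R5 / (114/29).
R1 ← R1 + 6/29·R5.
R2 ← R2 + 40/29·R5.
R3 ← R3 + 155/29·R5.
R4 ← R4 + 202/87·R5.
R6 reduces to 0 = 0, so the extra equation is consistent.
Reading off the reduced rows gives x_1 = -3, x_2 = -5, x_3 = -2, x_4 = 0, x_5 = 5.

x_1 = -3, x_2 = -5, x_3 = -2, x_4 = 0, x_5 = 5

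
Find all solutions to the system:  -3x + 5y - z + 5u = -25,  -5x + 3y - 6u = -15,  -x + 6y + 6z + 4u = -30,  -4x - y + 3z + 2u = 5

x = 0, y = -5, z = 0, u = 0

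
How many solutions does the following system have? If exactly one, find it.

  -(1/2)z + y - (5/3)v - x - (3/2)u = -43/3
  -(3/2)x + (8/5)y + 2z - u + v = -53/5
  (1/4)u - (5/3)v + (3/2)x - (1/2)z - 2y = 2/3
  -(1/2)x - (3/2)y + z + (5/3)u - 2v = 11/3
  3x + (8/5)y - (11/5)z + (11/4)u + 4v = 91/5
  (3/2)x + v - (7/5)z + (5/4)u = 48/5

Row-reduce the augmented matrix:
R1 ← R1 / (-1).
R2 ← R2 + 3/2·R1.
R3 ← R3 − 3/2·R1.
R4 ← R4 + 1/2·R1.
R5 ← R5 − 3·R1.
R6 ← R6 − 3/2·R1.
R2 ← R2 / (1/10).
R1 ← R1 + 1·R2.
R3 ← R3 + 1/2·R2.
R4 ← R4 + 2·R2.
R5 ← R5 − 23/5·R2.
R6 ← R6 − 3/2·R2.
R3 ← R3 / (25/2).
R1 ← R1 − 28·R3.
R2 ← R2 − 55/2·R3.
R4 ← R4 − 225/4·R3.
R5 ← R5 + 651/5·R3.
R6 ← R6 + 217/5·R3.
R4 ← R4 / (199/24).
R1 ← R1 − 112/25·R4.
R2 ← R2 − 63/20·R4.
R3 ← R3 − 17/50·R4.
R5 ← R5 + 7491/500·R4.
R6 ← R6 + 2497/500·R4.
R5 ← R5 / (-178087/24875).
R1 ← R1 − 10086/4975·R5.
R2 ← R2 − 6898/2985·R5.
R3 ← R3 − 10514/14925·R5.
R4 ← R4 − 212/199·R5.
R6 ← R6 + 178087/74625·R5.
R6 reduces to 0 = 0, so the extra equation is consistent.
Reading off the reduced rows gives x = -4, y = -6, z = -4, u = 4, v = 5.

x = -4, y = -6, z = -4, u = 4, v = 5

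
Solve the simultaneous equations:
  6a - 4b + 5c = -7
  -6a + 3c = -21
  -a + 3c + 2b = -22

a = 1, b = -3, c = -5

Row-reduce the augmented matrix:
R1 ← R1 / (6).
R2 ← R2 + 6·R1.
R3 ← R3 + 1·R1.
R2 ← R2 / (-4).
R1 ← R1 + 2/3·R2.
R3 ← R3 − 4/3·R2.
R3 ← R3 / (13/2).
R1 ← R1 + 1/2·R3.
R2 ← R2 + 2·R3.
Reading off the reduced rows gives a = 1, b = -3, c = -5.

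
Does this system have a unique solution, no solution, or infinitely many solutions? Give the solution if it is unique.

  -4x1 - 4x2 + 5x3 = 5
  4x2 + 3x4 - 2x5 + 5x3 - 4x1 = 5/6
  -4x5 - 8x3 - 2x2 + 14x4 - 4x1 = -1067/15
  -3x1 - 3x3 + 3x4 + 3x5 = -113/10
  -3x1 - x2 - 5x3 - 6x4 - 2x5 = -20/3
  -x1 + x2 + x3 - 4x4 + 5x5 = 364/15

x1 = 1, x2 = 1, x3 = 13/5, x4 = -5/2, x5 = 7/3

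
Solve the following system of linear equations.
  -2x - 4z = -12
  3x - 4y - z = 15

Row-reduce:
R1 ← R1 / (-2).
R2 ← R2 − 3·R1.
R2 ← R2 / (-4).
Rank is 2 with 3 unknowns, leaving z free.

infinitely many solutions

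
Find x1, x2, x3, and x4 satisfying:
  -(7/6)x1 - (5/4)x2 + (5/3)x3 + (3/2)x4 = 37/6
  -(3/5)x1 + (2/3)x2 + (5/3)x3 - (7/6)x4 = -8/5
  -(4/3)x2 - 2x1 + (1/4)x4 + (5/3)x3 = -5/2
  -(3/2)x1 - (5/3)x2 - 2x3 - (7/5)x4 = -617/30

x1 = 1, x2 = 4, x3 = 2, x4 = 6

Row-reduce the augmented matrix:
R1 ← R1 / (-7/6).
R2 ← R2 + 3/5·R1.
R3 ← R3 + 2·R1.
R4 ← R4 + 3/2·R1.
R2 ← R2 / (55/42).
R1 ← R1 − 15/14·R2.
R3 ← R3 − 17/21·R2.
R4 ← R4 + 5/84·R2.
R3 ← R3 / (-93/55).
R1 ← R1 + 23/11·R3.
R2 ← R2 − 34/55·R3.
R4 ← R4 + 271/66·R3.
R4 ← R4 / (-23063/33480).
R1 ← R1 − 1885/1116·R4.
R2 ← R2 + 1055/558·R4.
R3 ← R3 − 3707/5580·R4.
Reading off the reduced rows gives x1 = 1, x2 = 4, x3 = 2, x4 = 6.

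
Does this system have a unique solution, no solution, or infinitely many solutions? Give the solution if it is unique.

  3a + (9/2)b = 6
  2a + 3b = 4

infinitely many solutions

Row-reduce:
R1 ← R1 / (3).
R2 ← R2 − 2·R1.
Rank is 1 with 2 unknowns, leaving b free.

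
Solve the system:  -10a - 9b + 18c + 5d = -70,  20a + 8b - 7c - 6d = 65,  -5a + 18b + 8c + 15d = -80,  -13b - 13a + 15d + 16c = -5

a = 5, b = -5, c = -5, d = 5

Row-reduce the augmented matrix:
R1 ← R1 / (-10).
R2 ← R2 − 20·R1.
R3 ← R3 + 5·R1.
R4 ← R4 + 13·R1.
R2 ← R2 / (-10).
R1 ← R1 − 9/10·R2.
R3 ← R3 − 45/2·R2.
R4 ← R4 + 13/10·R2.
R3 ← R3 / (257/4).
R1 ← R1 − 81/100·R3.
R2 ← R2 + 29/10·R3.
R4 ← R4 + 1117/100·R3.
R4 ← R4 / (75287/6425).
R1 ← R1 + 2641/6425·R4.
R2 ← R2 − 733/1285·R4.
R3 ← R3 − 86/257·R4.
Reading off the reduced rows gives a = 5, b = -5, c = -5, d = 5.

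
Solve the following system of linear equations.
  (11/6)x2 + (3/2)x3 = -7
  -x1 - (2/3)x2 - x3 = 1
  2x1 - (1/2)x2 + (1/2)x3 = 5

Row-reduce:
Swap R1 and R2.
R1 ← R1 / (-1).
R3 ← R3 − 2·R1.
R2 ← R2 / (11/6).
R1 ← R1 − 2/3·R2.
R3 ← R3 + 11/6·R2.
Rank is 2 with 3 unknowns, leaving x3 free.

infinitely many solutions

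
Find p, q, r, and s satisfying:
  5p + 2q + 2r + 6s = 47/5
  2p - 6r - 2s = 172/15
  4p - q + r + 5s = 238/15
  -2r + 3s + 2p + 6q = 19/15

p = 1/3, q = -7/3, r = -14/5, s = 3

Row-reduce the augmented matrix:
R1 ← R1 / (5).
R2 ← R2 − 2·R1.
R3 ← R3 − 4·R1.
R4 ← R4 − 2·R1.
R2 ← R2 / (-4/5).
R1 ← R1 − 2/5·R2.
R3 ← R3 + 13/5·R2.
R4 ← R4 − 26/5·R2.
R3 ← R3 / (43/2).
R1 ← R1 + 3·R3.
R2 ← R2 − 17/2·R3.
R4 ← R4 + 47·R3.
R4 ← R4 / (159/43).
R1 ← R1 − 44/43·R4.
R2 ← R2 + 10/43·R4.
R3 ← R3 − 29/43·R4.
Reading off the reduced rows gives p = 1/3, q = -7/3, r = -14/5, s = 3.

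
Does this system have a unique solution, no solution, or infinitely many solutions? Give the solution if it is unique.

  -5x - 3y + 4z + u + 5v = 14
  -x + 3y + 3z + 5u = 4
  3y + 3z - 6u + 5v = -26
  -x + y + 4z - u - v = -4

infinitely many solutions

Row-reduce:
R1 ← R1 / (-5).
R2 ← R2 + 1·R1.
R4 ← R4 + 1·R1.
R2 ← R2 / (18/5).
R1 ← R1 − 3/5·R2.
R3 ← R3 − 3·R2.
R4 ← R4 − 8/5·R2.
R3 ← R3 / (7/6).
R1 ← R1 + 7/6·R3.
R2 ← R2 − 11/18·R3.
R4 ← R4 − 20/9·R3.
R4 ← R4 / (110/7).
R1 ← R1 + 11·R4.
R2 ← R2 − 46/7·R4.
R3 ← R3 + 60/7·R4.
Rank is 4 with 5 unknowns, leaving v free.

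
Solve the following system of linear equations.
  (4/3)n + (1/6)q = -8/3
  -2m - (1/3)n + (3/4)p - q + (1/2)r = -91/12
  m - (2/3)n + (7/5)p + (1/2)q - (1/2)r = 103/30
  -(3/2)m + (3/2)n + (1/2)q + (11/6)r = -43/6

infinitely many solutions

Row-reduce:
Swap R1 and R2.
R1 ← R1 / (-2).
R3 ← R3 − 1·R1.
R4 ← R4 + 3/2·R1.
R2 ← R2 / (4/3).
R1 ← R1 − 1/6·R2.
R3 ← R3 + 5/6·R2.
R4 ← R4 − 7/4·R2.
R3 ← R3 / (71/40).
R1 ← R1 + 3/8·R3.
R4 ← R4 + 9/16·R3.
R4 ← R4 / (1209/1136).
R1 ← R1 − 427/852·R4.
R2 ← R2 − 1/8·R4.
R3 ← R3 − 25/426·R4.
Rank is 4 with 5 unknowns, leaving r free.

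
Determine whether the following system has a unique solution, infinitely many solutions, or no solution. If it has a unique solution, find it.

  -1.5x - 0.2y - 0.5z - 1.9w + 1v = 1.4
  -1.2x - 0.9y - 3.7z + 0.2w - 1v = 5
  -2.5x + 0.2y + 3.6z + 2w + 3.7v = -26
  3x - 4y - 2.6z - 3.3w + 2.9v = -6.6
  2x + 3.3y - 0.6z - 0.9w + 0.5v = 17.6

Row-reduce the augmented matrix:
R1 ← R1 / (-3/2).
R2 ← R2 + 6/5·R1.
R3 ← R3 + 5/2·R1.
R4 ← R4 − 3·R1.
R5 ← R5 − 2·R1.
R2 ← R2 / (-37/50).
R1 ← R1 − 2/15·R2.
R3 ← R3 − 8/15·R2.
R4 ← R4 + 22/5·R2.
R5 ← R5 − 91/30·R2.
R3 ← R3 / (2281/1110).
R1 ← R1 + 29/111·R3.
R2 ← R2 − 165/37·R3.
R4 ← R4 − 2964/185·R3.
R5 ← R5 + 16421/1110·R3.
R4 ← R4 / (-1534527/22810).
R1 ← R1 − 5454/2281·R4.
R2 ← R2 + 37013/2281·R4.
R3 ← R3 − 7111/2281·R4.
R5 ← R5 − 567243/11405·R4.
R5 ← R5 / (1201420/170503).
R1 ← R1 + 93235/170503·R5.
R2 ← R2 + 2369438/1534527·R5.
R3 ← R3 − 1251070/1534527·R5.
R4 ← R4 + 225001/1534527·R5.
Reading off the reduced rows gives x = 1, y = 4, z = -2, w = -3, v = -3.

x = 1, y = 4, z = -2, w = -3, v = -3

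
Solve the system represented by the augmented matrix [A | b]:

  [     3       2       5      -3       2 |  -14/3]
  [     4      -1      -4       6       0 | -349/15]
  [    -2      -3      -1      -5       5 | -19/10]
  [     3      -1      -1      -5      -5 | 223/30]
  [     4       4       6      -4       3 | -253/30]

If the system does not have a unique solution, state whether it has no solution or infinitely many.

x_1 = -3, x_2 = -1/3, x_3 = 7/5, x_4 = -1, x_5 = -5/2

Row-reduce the augmented matrix:
R1 ← R1 / (3).
R2 ← R2 − 4·R1.
R3 ← R3 + 2·R1.
R4 ← R4 − 3·R1.
R5 ← R5 − 4·R1.
R2 ← R2 / (-11/3).
R1 ← R1 − 2/3·R2.
R3 ← R3 + 5/3·R2.
R4 ← R4 + 3·R2.
R5 ← R5 − 4/3·R2.
R3 ← R3 / (79/11).
R1 ← R1 + 3/11·R3.
R2 ← R2 − 32/11·R3.
R4 ← R4 − 30/11·R3.
R5 ← R5 + 50/11·R3.
R4 ← R4 / (-458/79).
R1 ← R1 − 30/79·R4.
R2 ← R2 − 154/79·R4.
R3 ← R3 + 127/79·R4.
R5 ← R5 + 290/79·R4.
R5 ← R5 / (2062/229).
R1 ← R1 + 8/229·R5.
R2 ← R2 + 1125/229·R5.
R3 ← R3 − 1457/458·R5.
R4 ← R4 − 607/458·R5.
Reading off the reduced rows gives x_1 = -3, x_2 = -1/3, x_3 = 7/5, x_4 = -1, x_5 = -5/2.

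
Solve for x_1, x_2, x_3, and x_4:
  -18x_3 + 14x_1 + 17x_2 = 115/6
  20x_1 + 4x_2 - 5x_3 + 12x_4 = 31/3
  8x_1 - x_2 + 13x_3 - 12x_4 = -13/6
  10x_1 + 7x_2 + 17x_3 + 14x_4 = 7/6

x_1 = 1/3, x_2 = 1/2, x_3 = -1/3, x_4 = 0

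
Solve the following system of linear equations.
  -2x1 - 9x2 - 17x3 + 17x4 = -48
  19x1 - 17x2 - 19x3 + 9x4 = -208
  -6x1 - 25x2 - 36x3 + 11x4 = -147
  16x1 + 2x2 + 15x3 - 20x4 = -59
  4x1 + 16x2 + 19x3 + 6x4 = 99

x1 = -6, x2 = 1, x3 = 5, x4 = 2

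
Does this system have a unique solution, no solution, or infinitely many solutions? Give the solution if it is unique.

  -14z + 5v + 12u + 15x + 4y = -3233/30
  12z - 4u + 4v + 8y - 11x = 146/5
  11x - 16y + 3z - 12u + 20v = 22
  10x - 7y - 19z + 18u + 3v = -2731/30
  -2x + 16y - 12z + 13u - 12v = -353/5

x = -12/5, y = -12/5, z = 4/3, u = -3, v = -3/2

Row-reduce the augmented matrix:
R1 ← R1 / (15).
R2 ← R2 + 11·R1.
R3 ← R3 − 11·R1.
R4 ← R4 − 10·R1.
R5 ← R5 + 2·R1.
R2 ← R2 / (164/15).
R1 ← R1 − 4/15·R2.
R3 ← R3 + 284/15·R2.
R4 ← R4 + 29/3·R2.
R5 ← R5 − 248/15·R2.
R3 ← R3 / (667/41).
R1 ← R1 + 40/41·R3.
R2 ← R2 − 13/82·R3.
R4 ← R4 + 667/82·R3.
R5 ← R5 + 676/41·R3.
R4 ← R4 / (8).
R1 ← R1 + 44/667·R4.
R2 ← R2 − 374/667·R4.
R3 ← R3 + 512/667·R4.
R5 ← R5 + 3545/667·R4.
R5 ← R5 / (452493/21344).
R1 ← R1 − 11191/5336·R5.
R2 ← R2 + 11491/10672·R5.
R3 ← R3 − 2574/667·R5.
R4 ← R4 − 85/32·R5.
Reading off the reduced rows gives x = -12/5, y = -12/5, z = 4/3, u = -3, v = -3/2.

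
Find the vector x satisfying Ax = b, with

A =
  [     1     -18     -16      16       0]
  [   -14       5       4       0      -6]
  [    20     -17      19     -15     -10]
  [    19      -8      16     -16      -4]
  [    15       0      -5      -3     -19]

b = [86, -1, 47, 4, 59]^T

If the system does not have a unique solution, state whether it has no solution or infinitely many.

x_1 = 0, x_2 = -3, x_3 = -1, x_4 = 1, x_5 = -3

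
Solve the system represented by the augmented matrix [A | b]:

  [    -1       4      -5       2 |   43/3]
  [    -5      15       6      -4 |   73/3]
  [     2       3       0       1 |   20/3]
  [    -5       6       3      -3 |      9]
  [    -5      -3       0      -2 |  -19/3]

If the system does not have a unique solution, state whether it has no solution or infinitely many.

Row-reduce the augmented matrix:
R1 ← R1 / (-1).
R2 ← R2 + 5·R1.
R3 ← R3 − 2·R1.
R4 ← R4 + 5·R1.
R5 ← R5 + 5·R1.
R2 ← R2 / (-5).
R1 ← R1 + 4·R2.
R3 ← R3 − 11·R2.
R4 ← R4 + 14·R2.
R5 ← R5 + 23·R2.
R3 ← R3 / (291/5).
R1 ← R1 + 99/5·R3.
R2 ← R2 + 31/5·R3.
R4 ← R4 + 294/5·R3.
R5 ← R5 + 588/5·R3.
R4 ← R4 / (13/97).
R1 ← R1 − 41/97·R4.
R2 ← R2 − 5/97·R4.
R3 ← R3 + 43/97·R4.
R5 ← R5 − 26/97·R4.
R5 reduces to 0 = 0, so the extra equation is consistent.
Reading off the reduced rows gives x_1 = -1, x_2 = 2, x_3 = 0, x_4 = 8/3.

x_1 = -1, x_2 = 2, x_3 = 0, x_4 = 8/3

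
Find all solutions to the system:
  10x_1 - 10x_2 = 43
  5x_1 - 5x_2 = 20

no solution

Row-reduce:
R1 ← R1 / (10).
R2 ← R2 − 5·R1.
Row 2 reduces to 0 = -3/2, a contradiction. The system is inconsistent.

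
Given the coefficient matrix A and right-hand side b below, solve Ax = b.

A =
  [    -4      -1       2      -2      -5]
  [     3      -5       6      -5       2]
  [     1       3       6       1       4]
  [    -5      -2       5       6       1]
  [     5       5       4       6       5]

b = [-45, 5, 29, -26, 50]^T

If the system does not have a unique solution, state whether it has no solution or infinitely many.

x_1 = 3, x_2 = 3, x_3 = -1, x_4 = -1, x_5 = 6

Row-reduce the augmented matrix:
R1 ← R1 / (-4).
R2 ← R2 − 3·R1.
R3 ← R3 − 1·R1.
R4 ← R4 + 5·R1.
R5 ← R5 − 5·R1.
R2 ← R2 / (-23/4).
R1 ← R1 − 1/4·R2.
R3 ← R3 − 11/4·R2.
R4 ← R4 + 3/4·R2.
R5 ← R5 − 15/4·R2.
R3 ← R3 / (232/23).
R1 ← R1 + 4/23·R3.
R2 ← R2 + 30/23·R3.
R4 ← R4 − 35/23·R3.
R5 ← R5 − 262/23·R3.
R4 ← R4 / (565/58).
R1 ← R1 − 5/29·R4.
R2 ← R2 − 23/29·R4.
R3 ← R3 + 15/58·R4.
R5 ← R5 − 64/29·R4.
R5 ← R5 / (-3492/565).
R1 ← R1 − 122/113·R5.
R2 ← R2 + 19/565·R5.
R3 ← R3 − 43/113·R5.
R4 ← R4 − 417/565·R5.
Reading off the reduced rows gives x_1 = 3, x_2 = 3, x_3 = -1, x_4 = -1, x_5 = 6.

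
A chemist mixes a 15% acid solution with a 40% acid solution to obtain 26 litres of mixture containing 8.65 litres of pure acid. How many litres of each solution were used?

Let a = litres of solution A, b = litres of solution B.
  a + b = 26
  (3/20)a + (2/5)b = 173/20
Row-reduce the augmented matrix:
R2 ← R2 − 3/20·R1.
R2 ← R2 / (1/4).
R1 ← R1 − 1·R2.
Reading off the reduced rows gives a = 7, b = 19.

litres of solution A: 7, litres of solution B: 19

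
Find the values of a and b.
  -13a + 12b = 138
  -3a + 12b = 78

Row-reduce the augmented matrix:
R1 ← R1 / (-13).
R2 ← R2 + 3·R1.
R2 ← R2 / (120/13).
R1 ← R1 + 12/13·R2.
Reading off the reduced rows gives a = -6, b = 5.

a = -6, b = 5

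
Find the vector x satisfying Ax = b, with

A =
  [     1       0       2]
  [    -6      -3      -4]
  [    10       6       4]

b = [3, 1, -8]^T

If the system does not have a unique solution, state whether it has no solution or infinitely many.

infinitely many solutions

Row-reduce:
R2 ← R2 + 6·R1.
R3 ← R3 − 10·R1.
R2 ← R2 / (-3).
R3 ← R3 − 6·R2.
Rank is 2 with 3 unknowns, leaving x_3 free.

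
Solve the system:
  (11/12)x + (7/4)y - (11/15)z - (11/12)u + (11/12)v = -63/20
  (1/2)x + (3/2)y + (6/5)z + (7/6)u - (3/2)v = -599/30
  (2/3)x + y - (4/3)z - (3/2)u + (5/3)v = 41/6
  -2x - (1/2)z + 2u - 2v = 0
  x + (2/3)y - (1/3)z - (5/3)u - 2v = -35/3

infinitely many solutions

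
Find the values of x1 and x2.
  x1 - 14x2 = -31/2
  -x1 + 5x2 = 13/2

x1 = -3/2, x2 = 1

From equation 1: x1 = -31/2 + 14·x2.
Substitute into equation 2 and solve: x2 = 1.
Then x1 = -3/2.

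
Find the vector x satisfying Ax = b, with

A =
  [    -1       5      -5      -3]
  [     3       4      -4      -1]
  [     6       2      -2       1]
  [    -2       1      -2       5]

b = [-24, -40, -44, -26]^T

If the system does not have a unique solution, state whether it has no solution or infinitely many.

Row-reduce the augmented matrix:
R1 ← R1 / (-1).
R2 ← R2 − 3·R1.
R3 ← R3 − 6·R1.
R4 ← R4 + 2·R1.
R2 ← R2 / (19).
R1 ← R1 + 5·R2.
R3 ← R3 − 32·R2.
R4 ← R4 + 9·R2.
Swap R3 and R4.
R3 ← R3 / (-1).
R2 ← R2 + 1·R3.
R4 ← R4 / (-3/19).
R1 ← R1 − 7/19·R4.
R2 ← R2 + 129/19·R4.
R3 ← R3 + 119/19·R4.
Reading off the reduced rows gives x_1 = -4, x_2 = -2, x_3 = 6, x_4 = -4.

x_1 = -4, x_2 = -2, x_3 = 6, x_4 = -4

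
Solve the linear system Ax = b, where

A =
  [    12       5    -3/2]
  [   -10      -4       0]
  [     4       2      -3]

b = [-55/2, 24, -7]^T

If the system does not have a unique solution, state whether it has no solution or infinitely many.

infinitely many solutions

Row-reduce:
R1 ← R1 / (12).
R2 ← R2 + 10·R1.
R3 ← R3 − 4·R1.
R2 ← R2 / (1/6).
R1 ← R1 − 5/12·R2.
R3 ← R3 − 1/3·R2.
Rank is 2 with 3 unknowns, leaving x_3 free.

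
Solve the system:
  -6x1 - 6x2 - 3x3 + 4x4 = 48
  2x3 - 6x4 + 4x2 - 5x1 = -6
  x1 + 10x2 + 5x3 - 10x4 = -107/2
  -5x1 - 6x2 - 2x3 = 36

Row-reduce:
R1 ← R1 / (-6).
R2 ← R2 + 5·R1.
R3 ← R3 − 1·R1.
R4 ← R4 + 5·R1.
R2 ← R2 / (9).
R1 ← R1 − 1·R2.
R3 ← R3 − 9·R2.
R4 ← R4 + 1·R2.
Swap R3 and R4.
R2 ← R2 − 1/2·R3.
Row 4 reduces to 0 = 1/2, a contradiction. The system is inconsistent.

no solution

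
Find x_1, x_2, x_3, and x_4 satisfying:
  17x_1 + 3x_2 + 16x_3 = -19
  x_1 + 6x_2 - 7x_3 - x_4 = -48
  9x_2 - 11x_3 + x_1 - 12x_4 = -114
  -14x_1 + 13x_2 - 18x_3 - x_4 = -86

x_1 = -1, x_2 = -6, x_3 = 1, x_4 = 4

Row-reduce the augmented matrix:
R1 ← R1 / (17).
R2 ← R2 − 1·R1.
R3 ← R3 − 1·R1.
R4 ← R4 + 14·R1.
R2 ← R2 / (99/17).
R1 ← R1 − 3/17·R2.
R3 ← R3 − 150/17·R2.
R4 ← R4 − 263/17·R2.
R3 ← R3 / (1/11).
R1 ← R1 − 13/11·R3.
R2 ← R2 + 15/11·R3.
R4 ← R4 − 179/11·R3.
R4 ← R4 / (16906/9).
R1 ← R1 − 409/3·R4.
R2 ← R2 + 1417/9·R4.
R3 ← R3 + 346/3·R4.
Reading off the reduced rows gives x_1 = -1, x_2 = -6, x_3 = 1, x_4 = 4.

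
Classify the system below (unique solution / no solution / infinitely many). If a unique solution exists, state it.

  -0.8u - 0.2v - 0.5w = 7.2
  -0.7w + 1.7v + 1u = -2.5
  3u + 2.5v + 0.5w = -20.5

u = -5, v = -1, w = -6

Row-reduce the augmented matrix:
R1 ← R1 / (-4/5).
R2 ← R2 − 1·R1.
R3 ← R3 − 3·R1.
R2 ← R2 / (29/20).
R1 ← R1 − 1/4·R2.
R3 ← R3 − 7/4·R2.
R3 ← R3 / (13/58).
R1 ← R1 − 99/116·R3.
R2 ← R2 + 53/58·R3.
Reading off the reduced rows gives u = -5, v = -1, w = -6.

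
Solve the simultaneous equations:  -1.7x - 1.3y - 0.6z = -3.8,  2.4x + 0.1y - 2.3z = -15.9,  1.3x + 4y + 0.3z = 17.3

Row-reduce the augmented matrix:
R1 ← R1 / (-17/10).
R2 ← R2 − 12/5·R1.
R3 ← R3 − 13/10·R1.
R2 ← R2 / (-59/34).
R1 ← R1 − 13/17·R2.
R3 ← R3 − 511/170·R2.
R3 ← R3 / (-331/59).
R1 ← R1 + 61/59·R3.
R2 ← R2 − 107/59·R3.
Reading off the reduced rows gives x = -3, y = 5, z = 4.

x = -3, y = 5, z = 4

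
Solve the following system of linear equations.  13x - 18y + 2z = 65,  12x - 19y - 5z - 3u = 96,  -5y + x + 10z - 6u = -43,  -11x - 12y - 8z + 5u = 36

x = 3, y = -2, z = -5, u = 1

Row-reduce the augmented matrix:
R1 ← R1 / (13).
R2 ← R2 − 12·R1.
R3 ← R3 − 1·R1.
R4 ← R4 + 11·R1.
R2 ← R2 / (-31/13).
R1 ← R1 + 18/13·R2.
R3 ← R3 + 47/13·R2.
R4 ← R4 + 354/13·R2.
R3 ← R3 / (627/31).
R1 ← R1 − 128/31·R3.
R2 ← R2 − 89/31·R3.
R4 ← R4 − 2228/31·R3.
R4 ← R4 / (9283/209).
R1 ← R1 − 426/209·R4.
R2 ← R2 − 306/209·R4.
R3 ← R3 + 15/209·R4.
Reading off the reduced rows gives x = 3, y = -2, z = -5, u = 1.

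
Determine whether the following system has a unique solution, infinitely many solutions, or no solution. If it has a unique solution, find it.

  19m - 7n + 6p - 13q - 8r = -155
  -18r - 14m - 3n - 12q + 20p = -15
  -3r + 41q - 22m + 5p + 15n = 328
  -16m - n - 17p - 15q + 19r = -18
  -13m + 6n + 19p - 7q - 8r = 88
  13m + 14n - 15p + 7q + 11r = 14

m = -3, n = 3, p = 6, q = 5, r = 6

Row-reduce the augmented matrix:
R1 ← R1 / (19).
R2 ← R2 + 14·R1.
R3 ← R3 + 22·R1.
R4 ← R4 + 16·R1.
R5 ← R5 + 13·R1.
R6 ← R6 − 13·R1.
R2 ← R2 / (-155/19).
R1 ← R1 + 7/19·R2.
R3 ← R3 − 131/19·R2.
R4 ← R4 + 131/19·R2.
R5 ← R5 − 23/19·R2.
R6 ← R6 − 357/19·R2.
R3 ← R3 / (5051/155).
R1 ← R1 + 122/155·R3.
R2 ← R2 + 464/155·R3.
R4 ← R4 + 5051/155·R3.
R5 ← R5 − 4143/155·R3.
R6 ← R6 − 5757/155·R3.
Swap R4 and R5.
R4 ← R4 / (-128399/5051).
R1 ← R1 − 2407/5051·R4.
R2 ← R2 − 16938/5051·R4.
R3 ← R3 − 1195/5051·R4.
R6 ← R6 + 215141/5051·R4.
Swap R5 and R6.
R5 ← R5 / (-2267307/128399).
R1 ← R1 − 6949/128399·R5.
R2 ← R2 − 155908/128399·R5.
R3 ← R3 + 116414/128399·R5.
R4 ← R4 + 48509/128399·R5.
R6 reduces to 0 = 0, so the extra equation is consistent.
Reading off the reduced rows gives m = -3, n = 3, p = 6, q = 5, r = 6.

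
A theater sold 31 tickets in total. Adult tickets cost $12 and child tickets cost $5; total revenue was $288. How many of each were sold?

adult tickets: 19, child tickets: 12

Let a = adult tickets, c = child tickets.
  a + c = 31
  12a + 5c = 288
Row-reduce the augmented matrix:
R2 ← R2 − 12·R1.
R2 ← R2 / (-7).
R1 ← R1 − 1·R2.
Reading off the reduced rows gives a = 19, c = 12.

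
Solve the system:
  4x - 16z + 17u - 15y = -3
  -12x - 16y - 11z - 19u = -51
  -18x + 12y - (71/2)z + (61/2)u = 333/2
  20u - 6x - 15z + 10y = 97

Row-reduce:
R1 ← R1 / (4).
R2 ← R2 + 12·R1.
R3 ← R3 + 18·R1.
R4 ← R4 + 6·R1.
R2 ← R2 / (-61).
R1 ← R1 + 15/4·R2.
R3 ← R3 + 111/2·R2.
R4 ← R4 + 25/2·R2.
R3 ← R3 / (-3283/61).
R1 ← R1 + 91/244·R3.
R2 ← R2 − 59/61·R3.
R4 ← R4 + 3283/122·R3.
Row 4 reduces to 0 = 1, a contradiction. The system is inconsistent.

no solution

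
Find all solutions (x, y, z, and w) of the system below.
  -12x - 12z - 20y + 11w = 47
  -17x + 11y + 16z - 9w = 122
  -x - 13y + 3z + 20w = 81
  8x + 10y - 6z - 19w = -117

Row-reduce the augmented matrix:
R1 ← R1 / (-12).
R2 ← R2 + 17·R1.
R3 ← R3 + 1·R1.
R4 ← R4 − 8·R1.
R2 ← R2 / (118/3).
R1 ← R1 − 5/3·R2.
R3 ← R3 + 34/3·R2.
R4 ← R4 + 10/3·R2.
R3 ← R3 / (797/59).
R1 ← R1 + 47/118·R3.
R2 ← R2 − 99/118·R3.
R4 ← R4 + 661/59·R3.
R4 ← R4 / (-12107/3188).
R1 ← R1 − 3053/6376·R4.
R2 ← R2 + 8737/6376·R4.
R3 ← R3 − 708/797·R4.
Reading off the reduced rows gives x = -4, y = -3, z = 6, w = 1.

x = -4, y = -3, z = 6, w = 1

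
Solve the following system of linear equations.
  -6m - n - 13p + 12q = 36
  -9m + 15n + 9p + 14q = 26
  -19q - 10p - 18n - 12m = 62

infinitely many solutions

Row-reduce:
R1 ← R1 / (-6).
R2 ← R2 + 9·R1.
R3 ← R3 + 12·R1.
R2 ← R2 / (33/2).
R1 ← R1 − 1/6·R2.
R3 ← R3 + 16·R2.
R3 ← R3 / (480/11).
R1 ← R1 − 62/33·R3.
R2 ← R2 − 19/11·R3.
Rank is 3 with 4 unknowns, leaving q free.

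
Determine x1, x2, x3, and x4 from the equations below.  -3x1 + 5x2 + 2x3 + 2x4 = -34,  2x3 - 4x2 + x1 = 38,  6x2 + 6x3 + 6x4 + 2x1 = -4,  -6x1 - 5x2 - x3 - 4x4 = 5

Row-reduce the augmented matrix:
R1 ← R1 / (-3).
R2 ← R2 − 1·R1.
R3 ← R3 − 2·R1.
R4 ← R4 + 6·R1.
R2 ← R2 / (-7/3).
R1 ← R1 + 5/3·R2.
R3 ← R3 − 28/3·R2.
R4 ← R4 + 15·R2.
R3 ← R3 / (18).
R1 ← R1 + 18/7·R3.
R2 ← R2 + 8/7·R3.
R4 ← R4 + 155/7·R3.
R4 ← R4 / (1/63).
R1 ← R1 − 2/7·R4.
R2 ← R2 − 22/63·R4.
R3 ← R3 − 5/9·R4.
Reading off the reduced rows gives x1 = 4, x2 = -6, x3 = 5, x4 = -1.

x1 = 4, x2 = -6, x3 = 5, x4 = -1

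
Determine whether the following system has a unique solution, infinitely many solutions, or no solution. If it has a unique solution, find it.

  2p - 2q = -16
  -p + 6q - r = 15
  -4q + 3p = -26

p = -6, q = 2, r = 3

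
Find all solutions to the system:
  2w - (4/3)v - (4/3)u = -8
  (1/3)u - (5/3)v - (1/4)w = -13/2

Row-reduce:
R1 ← R1 / (-4/3).
R2 ← R2 − 1/3·R1.
R2 ← R2 / (-2).
R1 ← R1 − 1·R2.
Rank is 2 with 3 unknowns, leaving w free.

infinitely many solutions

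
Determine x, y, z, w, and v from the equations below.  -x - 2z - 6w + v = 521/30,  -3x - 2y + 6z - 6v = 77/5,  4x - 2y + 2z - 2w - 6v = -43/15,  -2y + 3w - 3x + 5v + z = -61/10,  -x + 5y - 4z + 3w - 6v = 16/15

x = -8/3, y = 2, z = 7/5, w = -3, v = -1/2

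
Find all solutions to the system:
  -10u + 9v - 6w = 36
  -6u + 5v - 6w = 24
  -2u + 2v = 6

infinitely many solutions

Row-reduce:
R1 ← R1 / (-10).
R2 ← R2 + 6·R1.
R3 ← R3 + 2·R1.
R2 ← R2 / (-2/5).
R1 ← R1 + 9/10·R2.
R3 ← R3 − 1/5·R2.
Rank is 2 with 3 unknowns, leaving w free.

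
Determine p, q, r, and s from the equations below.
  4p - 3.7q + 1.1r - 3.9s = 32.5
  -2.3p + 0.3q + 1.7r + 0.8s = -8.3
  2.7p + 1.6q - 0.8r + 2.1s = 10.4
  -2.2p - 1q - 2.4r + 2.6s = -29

p = 6, q = 1, r = 4, s = -2

Row-reduce the augmented matrix:
R1 ← R1 / (4).
R2 ← R2 + 23/10·R1.
R3 ← R3 − 27/10·R1.
R4 ← R4 + 11/5·R1.
R2 ← R2 / (-731/400).
R1 ← R1 + 37/40·R2.
R3 ← R3 − 1639/400·R2.
R4 ← R4 + 607/200·R2.
R3 ← R3 / (13477/3655).
R1 ← R1 + 662/731·R3.
R2 ← R2 + 933/731·R3.
R4 ← R4 + 20719/3655·R3.
R4 ← R4 / (347297/67385).
R1 ← R1 − 1659/13477·R4.
R2 ← R2 − 17627/13477·R4.
R3 ← R3 − 5476/13477·R4.
Reading off the reduced rows gives p = 6, q = 1, r = 4, s = -2.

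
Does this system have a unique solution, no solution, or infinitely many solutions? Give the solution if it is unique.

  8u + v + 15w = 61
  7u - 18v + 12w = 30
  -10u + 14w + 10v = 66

Row-reduce the augmented matrix:
R1 ← R1 / (8).
R2 ← R2 − 7·R1.
R3 ← R3 + 10·R1.
R2 ← R2 / (-151/8).
R1 ← R1 − 1/8·R2.
R3 ← R3 − 45/4·R2.
R3 ← R3 / (4844/151).
R1 ← R1 − 282/151·R3.
R2 ← R2 − 9/151·R3.
Reading off the reduced rows gives u = 0, v = 1, w = 4.

u = 0, v = 1, w = 4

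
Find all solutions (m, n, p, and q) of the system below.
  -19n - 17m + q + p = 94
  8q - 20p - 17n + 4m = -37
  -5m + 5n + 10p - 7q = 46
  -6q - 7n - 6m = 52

no solution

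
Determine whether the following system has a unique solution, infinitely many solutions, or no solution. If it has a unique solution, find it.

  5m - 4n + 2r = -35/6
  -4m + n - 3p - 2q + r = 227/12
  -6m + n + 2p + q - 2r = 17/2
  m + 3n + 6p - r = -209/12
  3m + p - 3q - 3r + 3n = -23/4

m = -8/3, n = -2, p = -3/2, q = -3, r = -1/4

Row-reduce the augmented matrix:
R1 ← R1 / (5).
R2 ← R2 + 4·R1.
R3 ← R3 + 6·R1.
R4 ← R4 − 1·R1.
R5 ← R5 − 3·R1.
R2 ← R2 / (-11/5).
R1 ← R1 + 4/5·R2.
R3 ← R3 + 19/5·R2.
R4 ← R4 − 19/5·R2.
R5 ← R5 − 27/5·R2.
R3 ← R3 / (79/11).
R1 ← R1 − 12/11·R3.
R2 ← R2 − 15/11·R3.
R4 ← R4 − 9/11·R3.
R5 ← R5 + 70/11·R3.
R4 ← R4 / (-313/79).
R1 ← R1 − 4/79·R4.
R2 ← R2 − 5/79·R4.
R3 ← R3 − 49/79·R4.
R5 ← R5 + 313/79·R4.
R5 ← R5 / (-5).
R1 ← R1 − 38/313·R5.
R2 ← R2 + 109/313·R5.
R3 ← R3 + 4/313·R5.
R4 ← R4 + 281/313·R5.
Reading off the reduced rows gives m = -8/3, n = -2, p = -3/2, q = -3, r = -1/4.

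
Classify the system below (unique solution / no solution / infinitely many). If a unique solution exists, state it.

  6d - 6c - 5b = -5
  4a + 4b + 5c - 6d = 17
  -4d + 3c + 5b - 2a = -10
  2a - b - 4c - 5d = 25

a = 2, b = -5, c = 1, d = -4

Row-reduce the augmented matrix:
Swap R1 and R2.
R1 ← R1 / (4).
R3 ← R3 + 2·R1.
R4 ← R4 − 2·R1.
R2 ← R2 / (-5).
R1 ← R1 − 1·R2.
R3 ← R3 − 7·R2.
R4 ← R4 + 3·R2.
R3 ← R3 / (-29/10).
R1 ← R1 − 1/20·R3.
R2 ← R2 − 6/5·R3.
R4 ← R4 + 29/10·R3.
R4 ← R4 / (-7).
R1 ← R1 + 8/29·R4.
R2 ← R2 + 18/29·R4.
R3 ← R3 + 14/29·R4.
Reading off the reduced rows gives a = 2, b = -5, c = 1, d = -4.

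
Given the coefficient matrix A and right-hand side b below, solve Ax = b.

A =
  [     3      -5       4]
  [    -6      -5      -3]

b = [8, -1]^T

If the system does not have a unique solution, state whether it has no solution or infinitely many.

Row-reduce:
R1 ← R1 / (3).
R2 ← R2 + 6·R1.
R2 ← R2 / (-15).
R1 ← R1 + 5/3·R2.
Rank is 2 with 3 unknowns, leaving x_3 free.

infinitely many solutions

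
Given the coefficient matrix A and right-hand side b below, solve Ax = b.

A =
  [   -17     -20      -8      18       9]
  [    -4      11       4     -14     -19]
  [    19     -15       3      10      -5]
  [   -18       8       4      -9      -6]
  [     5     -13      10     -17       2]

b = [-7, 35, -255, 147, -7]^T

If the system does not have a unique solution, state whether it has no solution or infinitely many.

x_1 = -6, x_2 = 4, x_3 = -2, x_4 = -5, x_5 = 5

Row-reduce the augmented matrix:
R1 ← R1 / (-17).
R2 ← R2 + 4·R1.
R3 ← R3 − 19·R1.
R4 ← R4 + 18·R1.
R5 ← R5 − 5·R1.
R2 ← R2 / (267/17).
R1 ← R1 − 20/17·R2.
R3 ← R3 + 635/17·R2.
R4 ← R4 − 496/17·R2.
R5 ← R5 + 321/17·R2.
R3 ← R3 / (2149/267).
R1 ← R1 − 8/267·R3.
R2 ← R2 − 100/267·R3.
R4 ← R4 − 412/267·R3.
R5 ← R5 − 1310/89·R3.
R4 ← R4 / (17959/2149).
R1 ← R1 − 766/2149·R4.
R2 ← R2 + 1170/2149·R4.
R3 ← R3 + 3538/2149·R4.
R5 ← R5 + 20193/2149·R4.
R5 ← R5 / (1764264/17959).
R1 ← R1 + 2867/17959·R5.
R2 ← R2 − 51457/17959·R5.
R3 ← R3 − 13711/17959·R5.
R4 ← R4 − 69540/17959·R5.
Reading off the reduced rows gives x_1 = -6, x_2 = 4, x_3 = -2, x_4 = -5, x_5 = 5.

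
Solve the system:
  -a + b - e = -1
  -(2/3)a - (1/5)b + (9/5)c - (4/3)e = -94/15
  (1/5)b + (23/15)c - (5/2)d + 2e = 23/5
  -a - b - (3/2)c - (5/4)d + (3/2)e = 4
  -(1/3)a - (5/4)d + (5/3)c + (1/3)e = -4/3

Row-reduce:
R1 ← R1 / (-1).
R2 ← R2 + 2/3·R1.
R4 ← R4 + 1·R1.
R5 ← R5 + 1/3·R1.
R2 ← R2 / (-13/15).
R1 ← R1 + 1·R2.
R3 ← R3 − 1/5·R2.
R4 ← R4 + 2·R2.
R5 ← R5 + 1/3·R2.
R3 ← R3 / (76/39).
R1 ← R1 + 27/13·R3.
R2 ← R2 + 27/13·R3.
R4 ← R4 + 147/26·R3.
R5 ← R5 − 38/39·R3.
R4 ← R4 / (-2585/304).
R1 ← R1 + 405/152·R4.
R2 ← R2 + 405/152·R4.
R3 ← R3 + 195/152·R4.
Row 5 reduces to 0 = -1/2, a contradiction. The system is inconsistent.

no solution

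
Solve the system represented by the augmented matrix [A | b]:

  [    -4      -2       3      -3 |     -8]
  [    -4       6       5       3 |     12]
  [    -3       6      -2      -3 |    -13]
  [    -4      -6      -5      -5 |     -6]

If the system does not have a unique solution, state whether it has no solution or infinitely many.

x_1 = -2, x_2 = -1, x_3 = -1, x_4 = 5

Row-reduce the augmented matrix:
R1 ← R1 / (-4).
R2 ← R2 + 4·R1.
R3 ← R3 + 3·R1.
R4 ← R4 + 4·R1.
R2 ← R2 / (8).
R1 ← R1 − 1/2·R2.
R3 ← R3 − 15/2·R2.
R4 ← R4 + 4·R2.
R3 ← R3 / (-49/8).
R1 ← R1 + 7/8·R3.
R2 ← R2 − 1/4·R3.
R4 ← R4 + 7·R3.
R4 ← R4 / (58/7).
R1 ← R1 − 9/7·R4.
R2 ← R2 − 24/49·R4.
R3 ← R3 − 51/49·R4.
Reading off the reduced rows gives x_1 = -2, x_2 = -1, x_3 = -1, x_4 = 5.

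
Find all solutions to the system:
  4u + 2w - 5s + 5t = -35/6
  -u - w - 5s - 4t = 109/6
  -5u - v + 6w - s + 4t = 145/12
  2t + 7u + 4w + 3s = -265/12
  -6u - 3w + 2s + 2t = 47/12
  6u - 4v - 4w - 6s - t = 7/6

Row-reduce the augmented matrix:
R1 ← R1 / (4).
R2 ← R2 + 1·R1.
R3 ← R3 + 5·R1.
R4 ← R4 − 7·R1.
R5 ← R5 + 6·R1.
R6 ← R6 − 6·R1.
Swap R2 and R3.
R2 ← R2 / (-1).
R6 ← R6 + 4·R2.
R3 ← R3 / (-1/2).
R1 ← R1 − 1/2·R3.
R2 ← R2 + 17/2·R3.
R4 ← R4 − 1/2·R3.
R6 ← R6 + 41·R3.
R4 ← R4 / (11/2).
R1 ← R1 + 15/2·R4.
R2 ← R2 − 227/2·R4.
R3 ← R3 − 25/2·R4.
R5 ← R5 + 11/2·R4.
R6 ← R6 − 543·R4.
Swap R5 and R6.
R5 ← R5 / (12253/11).
R1 ← R1 + 159/11·R5.
R2 ← R2 − 2558/11·R5.
R3 ← R3 − 298/11·R5.
R4 ← R4 + 19/11·R5.
R6 reduces to 0 = 0, so the extra equation is consistent.
Reading off the reduced rows gives u = -9/4, v = -1, w = 3/4, s = -2, t = -5/3.

u = -9/4, v = -1, w = 3/4, s = -2, t = -5/3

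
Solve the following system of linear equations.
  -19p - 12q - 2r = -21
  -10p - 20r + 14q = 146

infinitely many solutions

Row-reduce:
R1 ← R1 / (-19).
R2 ← R2 + 10·R1.
R2 ← R2 / (386/19).
R1 ← R1 − 12/19·R2.
Rank is 2 with 3 unknowns, leaving r free.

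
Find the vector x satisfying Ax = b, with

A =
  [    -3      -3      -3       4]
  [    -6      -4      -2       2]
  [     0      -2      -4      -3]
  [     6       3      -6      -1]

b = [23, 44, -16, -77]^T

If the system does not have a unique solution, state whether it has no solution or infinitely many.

Row-reduce the augmented matrix:
R1 ← R1 / (-3).
R2 ← R2 + 6·R1.
R4 ← R4 − 6·R1.
R2 ← R2 / (2).
R1 ← R1 − 1·R2.
R3 ← R3 + 2·R2.
R4 ← R4 + 3·R2.
Swap R3 and R4.
R3 ← R3 / (-6).
R1 ← R1 + 1·R3.
R2 ← R2 − 2·R3.
R4 ← R4 / (-9).
R1 ← R1 − 2·R4.
R2 ← R2 + 11/3·R4.
R3 ← R3 − 1/3·R4.
Reading off the reduced rows gives x_1 = -5, x_2 = -5, x_3 = 5, x_4 = 2.

x_1 = -5, x_2 = -5, x_3 = 5, x_4 = 2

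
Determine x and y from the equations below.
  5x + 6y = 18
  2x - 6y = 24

x = 6, y = -2

Row-reduce the augmented matrix:
R1 ← R1 / (5).
R2 ← R2 − 2·R1.
R2 ← R2 / (-42/5).
R1 ← R1 − 6/5·R2.
Reading off the reduced rows gives x = 6, y = -2.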